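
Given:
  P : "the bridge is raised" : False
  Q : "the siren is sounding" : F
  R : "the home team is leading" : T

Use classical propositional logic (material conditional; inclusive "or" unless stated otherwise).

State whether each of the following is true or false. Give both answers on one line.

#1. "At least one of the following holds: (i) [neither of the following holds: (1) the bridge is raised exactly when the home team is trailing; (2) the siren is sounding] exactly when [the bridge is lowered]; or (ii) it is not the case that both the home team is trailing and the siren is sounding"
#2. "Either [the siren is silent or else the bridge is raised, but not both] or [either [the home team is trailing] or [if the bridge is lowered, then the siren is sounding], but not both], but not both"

#1 True; #2 True

#1: Parsed as (((P ↔ ¬R) ↓ Q) ↔ ¬P) ∨ (¬R ↑ Q)

¬R = ¬T = F
P ↔ ¬R = F ↔ F = T
(P ↔ ¬R) ↓ Q = T ↓ F = F
¬P = ¬F = T
((P ↔ ¬R) ↓ Q) ↔ ¬P = F ↔ T = F
¬R = ¬T = F
¬R ↑ Q = F ↑ F = T
(((P ↔ ¬R) ↓ Q) ↔ ¬P) ∨ (¬R ↑ Q) = F ∨ T = T
So #1 is true.

#2: In symbols: (¬Q ⊕ P) ⊕ (¬R ⊕ (¬P → Q))

¬Q = ¬F = T
¬Q ⊕ P = T ⊕ F = T
¬R = ¬T = F
¬P = ¬F = T
¬P → Q = T → F = F
¬R ⊕ (¬P → Q) = F ⊕ F = F
(¬Q ⊕ P) ⊕ (¬R ⊕ (¬P → Q)) = T ⊕ F = T
So #2 is true.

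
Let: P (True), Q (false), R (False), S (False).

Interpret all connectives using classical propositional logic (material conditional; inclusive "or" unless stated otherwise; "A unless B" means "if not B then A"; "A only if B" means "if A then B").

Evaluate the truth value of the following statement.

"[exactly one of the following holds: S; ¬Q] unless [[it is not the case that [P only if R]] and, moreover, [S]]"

Values: S=F, Q=F, P=T, R=F.
Parsed as (S ⊕ ¬Q) ∨ (¬(P → R) ∧ S)

¬Q = ¬F = T
S ⊕ ¬Q = F ⊕ T = T
P → R = T → F = F
¬(P → R) = ¬F = T
¬(P → R) ∧ S = T ∧ F = F
(S ⊕ ¬Q) ∨ (¬(P → R) ∧ S) = T ∨ F = T

The statement is true.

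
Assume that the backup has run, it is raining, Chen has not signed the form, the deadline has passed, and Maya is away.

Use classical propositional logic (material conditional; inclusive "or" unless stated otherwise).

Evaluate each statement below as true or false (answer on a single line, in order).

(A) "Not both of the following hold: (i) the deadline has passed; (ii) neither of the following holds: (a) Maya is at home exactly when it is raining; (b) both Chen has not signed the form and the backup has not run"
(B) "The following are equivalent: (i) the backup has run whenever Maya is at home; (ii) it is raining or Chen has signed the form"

(A) false / (B) true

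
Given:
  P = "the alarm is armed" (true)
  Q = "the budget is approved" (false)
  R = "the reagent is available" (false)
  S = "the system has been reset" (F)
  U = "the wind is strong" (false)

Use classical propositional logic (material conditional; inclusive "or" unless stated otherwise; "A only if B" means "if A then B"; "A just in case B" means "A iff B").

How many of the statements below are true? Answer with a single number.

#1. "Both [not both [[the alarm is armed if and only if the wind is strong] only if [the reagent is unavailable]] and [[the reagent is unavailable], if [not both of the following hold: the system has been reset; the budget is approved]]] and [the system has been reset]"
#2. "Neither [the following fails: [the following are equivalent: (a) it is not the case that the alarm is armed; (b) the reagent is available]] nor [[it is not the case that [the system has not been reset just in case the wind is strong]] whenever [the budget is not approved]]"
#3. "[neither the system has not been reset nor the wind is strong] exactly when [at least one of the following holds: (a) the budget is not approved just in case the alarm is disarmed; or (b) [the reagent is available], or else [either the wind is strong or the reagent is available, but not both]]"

#1: Formalization: (((P <-> U) -> ~R) nand ((S nand Q) -> ~R)) & S

P <-> U = T <-> F = F
~R = ~F = T
(P <-> U) -> ~R = F -> T = T
S nand Q = F nand F = T
~R = ~F = T
(S nand Q) -> ~R = T -> T = T
((P <-> U) -> ~R) nand ((S nand Q) -> ~R) = T nand T = F
(((P <-> U) -> ~R) nand ((S nand Q) -> ~R)) & S = F & F = F
Hence #1 is false.

#2: In symbols: ~(~P <-> R) nor (~Q -> ~(~S <-> U))

~P = ~T = F
~P <-> R = F <-> F = T
~(~P <-> R) = ~T = F
~Q = ~F = T
~S = ~F = T
~S <-> U = T <-> F = F
~(~S <-> U) = ~F = T
~Q -> ~(~S <-> U) = T -> T = T
~(~P <-> R) nor (~Q -> ~(~S <-> U)) = F nor T = F
So #2 is false.

#3: This is (~S nor U) <-> ((~Q <-> ~P) | (R | (U xor R))).

~S = ~F = T
~S nor U = T nor F = F
~Q = ~F = T
~P = ~T = F
~Q <-> ~P = T <-> F = F
U xor R = F xor F = F
R | (U xor R) = F | F = F
(~Q <-> ~P) | (R | (U xor R)) = F | F = F
(~S nor U) <-> ((~Q <-> ~P) | (R | (U xor R))) = F <-> F = T
Thus #3 is true.

1 of the 3 statements is true (#3).

1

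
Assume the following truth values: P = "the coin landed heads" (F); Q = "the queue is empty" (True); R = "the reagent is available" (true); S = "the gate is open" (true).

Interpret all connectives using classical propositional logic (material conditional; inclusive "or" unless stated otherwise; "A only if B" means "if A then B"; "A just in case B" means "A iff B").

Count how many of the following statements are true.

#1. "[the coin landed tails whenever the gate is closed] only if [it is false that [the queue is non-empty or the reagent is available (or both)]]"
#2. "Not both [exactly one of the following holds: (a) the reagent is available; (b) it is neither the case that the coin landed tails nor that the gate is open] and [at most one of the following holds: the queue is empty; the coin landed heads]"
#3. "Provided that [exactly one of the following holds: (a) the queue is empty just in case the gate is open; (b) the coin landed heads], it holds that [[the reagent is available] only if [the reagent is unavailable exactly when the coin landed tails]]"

0

#1: Formalization: (not S -> not P) -> not (not Q or R)

not S = not True = False
not P = not False = True
not S -> not P = False -> True = True
not Q = not True = False
not Q or R = False or True = True
not (not Q or R) = not True = False
(not S -> not P) -> not (not Q or R) = True -> False = False
So #1 is false.

#2: This is (R xor (not P nor S)) nand (Q nand P).

not P = not False = True
not P nor S = True nor True = False
R xor (not P nor S) = True xor False = True
Q nand P = True nand False = True
(R xor (not P nor S)) nand (Q nand P) = True nand True = False
So #2 is false.

#3: Formalization: ((Q iff S) xor P) -> (R -> (not R iff not P))

Q iff S = True iff True = True
(Q iff S) xor P = True xor False = True
not R = not True = False
not P = not False = True
not R iff not P = False iff True = False
R -> (not R iff not P) = True -> False = False
((Q iff S) xor P) -> (R -> (not R iff not P)) = True -> False = False
Hence #3 is false.

True statements: 0 (none).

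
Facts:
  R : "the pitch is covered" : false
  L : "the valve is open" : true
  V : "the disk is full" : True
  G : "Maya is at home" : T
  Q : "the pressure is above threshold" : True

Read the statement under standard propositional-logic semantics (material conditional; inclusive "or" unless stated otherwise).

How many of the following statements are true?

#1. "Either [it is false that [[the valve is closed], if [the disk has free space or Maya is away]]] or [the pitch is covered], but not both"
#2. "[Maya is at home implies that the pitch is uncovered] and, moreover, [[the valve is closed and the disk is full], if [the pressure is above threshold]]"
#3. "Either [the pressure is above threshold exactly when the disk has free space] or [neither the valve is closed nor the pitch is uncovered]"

0

#1: In symbols: not ((not V or not G) -> not L) xor R

not V = not True = False
not G = not True = False
not V or not G = False or False = False
not L = not True = False
(not V or not G) -> not L = False -> False = True
not ((not V or not G) -> not L) = not True = False
not ((not V or not G) -> not L) xor R = False xor False = False
Hence #1 is false.

#2: Parsed as (G -> not R) and (Q -> (not L and V))

not R = not False = True
G -> not R = True -> True = True
not L = not True = False
not L and V = False and True = False
Q -> (not L and V) = True -> False = False
(G -> not R) and (Q -> (not L and V)) = True and False = False
Hence #2 is false.

#3: In symbols: (Q iff not V) or (not L nor not R)

not V = not True = False
Q iff not V = True iff False = False
not L = not True = False
not R = not False = True
not L nor not R = False nor True = False
(Q iff not V) or (not L nor not R) = False or False = False
Hence #3 is false.

Count: 0.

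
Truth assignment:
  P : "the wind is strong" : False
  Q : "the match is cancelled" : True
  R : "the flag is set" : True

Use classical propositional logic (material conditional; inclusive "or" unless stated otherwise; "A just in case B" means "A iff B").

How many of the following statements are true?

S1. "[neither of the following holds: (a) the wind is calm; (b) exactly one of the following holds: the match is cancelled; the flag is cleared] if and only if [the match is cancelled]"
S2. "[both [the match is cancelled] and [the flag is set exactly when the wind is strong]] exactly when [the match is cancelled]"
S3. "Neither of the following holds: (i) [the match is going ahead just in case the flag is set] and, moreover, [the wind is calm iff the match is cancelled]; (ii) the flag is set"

0

S1: Formalization: (~P nor (Q xor ~R)) <-> Q

~P = ~F = T
~R = ~T = F
Q xor ~R = T xor F = T
~P nor (Q xor ~R) = T nor T = F
(~P nor (Q xor ~R)) <-> Q = F <-> T = F
Thus S1 is false.

S2: Parsed as (Q & (R <-> P)) <-> Q

R <-> P = T <-> F = F
Q & (R <-> P) = T & F = F
(Q & (R <-> P)) <-> Q = F <-> T = F
Hence S2 is false.

S3: Formalization: ((~Q <-> R) & (~P <-> Q)) nor R

~Q = ~T = F
~Q <-> R = F <-> T = F
~P = ~F = T
~P <-> Q = T <-> T = T
(~Q <-> R) & (~P <-> Q) = F & T = F
((~Q <-> R) & (~P <-> Q)) nor R = F nor T = F
So S3 is false.

True statements: 0 (none).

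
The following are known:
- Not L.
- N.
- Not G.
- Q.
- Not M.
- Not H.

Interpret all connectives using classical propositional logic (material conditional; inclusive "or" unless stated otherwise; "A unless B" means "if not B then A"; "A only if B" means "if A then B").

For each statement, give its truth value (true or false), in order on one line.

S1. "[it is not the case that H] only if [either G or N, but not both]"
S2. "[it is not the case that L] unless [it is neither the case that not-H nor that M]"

S1 True; S2 True

S1: Formalization: ¬H → (G ⊕ N)

¬H = ¬F = T
G ⊕ N = F ⊕ T = T
¬H → (G ⊕ N) = T → T = T
Hence S1 is true.

S2: Parsed as ¬L ∨ (¬H ↓ M)

¬L = ¬F = T
¬H = ¬F = T
¬H ↓ M = T ↓ F = F
¬L ∨ (¬H ↓ M) = T ∨ F = T
So S2 is true.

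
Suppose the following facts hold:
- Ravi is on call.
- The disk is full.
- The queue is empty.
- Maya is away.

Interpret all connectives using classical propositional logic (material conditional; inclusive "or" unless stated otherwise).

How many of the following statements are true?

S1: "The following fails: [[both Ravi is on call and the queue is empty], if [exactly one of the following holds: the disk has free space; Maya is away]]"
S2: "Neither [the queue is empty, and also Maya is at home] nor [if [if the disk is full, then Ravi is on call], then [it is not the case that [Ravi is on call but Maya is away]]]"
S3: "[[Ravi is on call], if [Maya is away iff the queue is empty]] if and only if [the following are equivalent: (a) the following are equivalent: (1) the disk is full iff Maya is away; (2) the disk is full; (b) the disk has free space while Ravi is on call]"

1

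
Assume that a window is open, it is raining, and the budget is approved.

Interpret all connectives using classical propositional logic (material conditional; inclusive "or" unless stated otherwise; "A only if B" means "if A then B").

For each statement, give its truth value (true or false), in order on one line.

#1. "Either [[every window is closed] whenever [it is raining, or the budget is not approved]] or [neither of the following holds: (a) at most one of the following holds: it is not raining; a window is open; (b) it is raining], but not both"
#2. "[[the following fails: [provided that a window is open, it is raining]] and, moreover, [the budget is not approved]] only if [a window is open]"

Let W = "it is raining" (True), D = "the budget is approved" (True), V = "a window is open" (True).

#1: This is ((W or not D) -> not V) xor ((not W nand V) nor W).

not D = not True = False
W or not D = True or False = True
not V = not True = False
(W or not D) -> not V = True -> False = False
not W = not True = False
not W nand V = False nand True = True
(not W nand V) nor W = True nor True = False
((W or not D) -> not V) xor ((not W nand V) nor W) = False xor False = False
Thus #1 is false.

#2: Formalization: (not (V -> W) and not D) -> V

V -> W = True -> True = True
not (V -> W) = not True = False
not D = not True = False
not (V -> W) and not D = False and False = False
(not (V -> W) and not D) -> V = False -> True = True
Hence #2 is true.

#1 F, #2 T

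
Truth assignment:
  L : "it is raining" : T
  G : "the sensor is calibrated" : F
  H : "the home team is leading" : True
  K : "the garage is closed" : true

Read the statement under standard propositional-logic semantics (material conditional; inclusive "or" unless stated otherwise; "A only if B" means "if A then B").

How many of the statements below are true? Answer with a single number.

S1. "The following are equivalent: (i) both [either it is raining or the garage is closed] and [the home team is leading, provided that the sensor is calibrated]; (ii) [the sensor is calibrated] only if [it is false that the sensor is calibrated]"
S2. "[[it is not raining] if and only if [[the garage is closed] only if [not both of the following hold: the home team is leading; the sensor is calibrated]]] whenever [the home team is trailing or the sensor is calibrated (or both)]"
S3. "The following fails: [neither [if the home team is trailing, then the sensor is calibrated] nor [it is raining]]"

3

S1: This is ((L or K) and (G -> H)) iff (G -> not G).

L or K = True or True = True
G -> H = False -> True = True
(L or K) and (G -> H) = True and True = True
not G = not False = True
G -> not G = False -> True = True
((L or K) and (G -> H)) iff (G -> not G) = True iff True = True
Hence S1 is true.

S2: In symbols: (not H or G) -> (not L iff (K -> (H nand G)))

not H = not True = False
not H or G = False or False = False
not L = not True = False
H nand G = True nand False = True
K -> (H nand G) = True -> True = True
not L iff (K -> (H nand G)) = False iff True = False
(not H or G) -> (not L iff (K -> (H nand G))) = False -> False = True
Hence S2 is true.

S3: In symbols: not ((not H -> G) nor L)

not H = not True = False
not H -> G = False -> False = True
(not H -> G) nor L = True nor True = False
not ((not H -> G) nor L) = not False = True
Hence S3 is true.

Count: 3.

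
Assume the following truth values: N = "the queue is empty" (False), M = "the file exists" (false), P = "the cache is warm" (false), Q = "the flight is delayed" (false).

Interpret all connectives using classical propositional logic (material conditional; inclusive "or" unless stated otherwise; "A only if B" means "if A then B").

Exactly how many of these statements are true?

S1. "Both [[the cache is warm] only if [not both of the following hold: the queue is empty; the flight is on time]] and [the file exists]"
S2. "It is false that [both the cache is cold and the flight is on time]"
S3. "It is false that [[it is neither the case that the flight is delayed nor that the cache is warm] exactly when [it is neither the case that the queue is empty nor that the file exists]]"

S1: Formalization: (P → (N ↑ ¬Q)) ∧ M

¬Q = ¬F = T
N ↑ ¬Q = F ↑ T = T
P → (N ↑ ¬Q) = F → T = T
(P → (N ↑ ¬Q)) ∧ M = T ∧ F = F
Hence S1 is false.

S2: Parsed as ¬(¬P ∧ ¬Q)

¬P = ¬F = T
¬Q = ¬F = T
¬P ∧ ¬Q = T ∧ T = T
¬(¬P ∧ ¬Q) = ¬T = F
Thus S2 is false.

S3: Parsed as ¬((Q ↓ P) ↔ (N ↓ M))

Q ↓ P = F ↓ F = T
N ↓ M = F ↓ F = T
(Q ↓ P) ↔ (N ↓ M) = T ↔ T = T
¬((Q ↓ P) ↔ (N ↓ M)) = ¬T = F
So S3 is false.

True statements: 0 (none).

0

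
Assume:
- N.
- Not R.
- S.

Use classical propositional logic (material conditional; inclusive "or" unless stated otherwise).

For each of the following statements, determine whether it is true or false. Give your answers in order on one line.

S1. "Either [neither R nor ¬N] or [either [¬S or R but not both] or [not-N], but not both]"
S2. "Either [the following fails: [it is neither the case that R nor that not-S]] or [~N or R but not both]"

S1 True, S2 False

S1: In symbols: (R nor not N) or ((not S xor R) xor not N)

not N = not True = False
R nor not N = False nor False = True
not S = not True = False
not S xor R = False xor False = False
not N = not True = False
(not S xor R) xor not N = False xor False = False
(R nor not N) or ((not S xor R) xor not N) = True or False = True
Hence S1 is true.

S2: Formalization: not (R nor not S) or (not N xor R)

not S = not True = False
R nor not S = False nor False = True
not (R nor not S) = not True = False
not N = not True = False
not N xor R = False xor False = False
not (R nor not S) or (not N xor R) = False or False = False
Hence S2 is false.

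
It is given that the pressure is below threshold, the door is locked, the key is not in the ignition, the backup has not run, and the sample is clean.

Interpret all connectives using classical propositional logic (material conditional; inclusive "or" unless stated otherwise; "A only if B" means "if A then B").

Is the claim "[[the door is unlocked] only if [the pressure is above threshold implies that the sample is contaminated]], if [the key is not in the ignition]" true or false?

Let R = "the key is in the ignition" (False), Q = "the door is locked" (True), P = "the pressure is above threshold" (False), U = "the sample is contaminated" (False).
This is not R -> (not Q -> (P -> U)).

not R = not False = True
not Q = not True = False
P -> U = False -> False = True
not Q -> (P -> U) = False -> True = True
not R -> (not Q -> (P -> U)) = True -> True = True

True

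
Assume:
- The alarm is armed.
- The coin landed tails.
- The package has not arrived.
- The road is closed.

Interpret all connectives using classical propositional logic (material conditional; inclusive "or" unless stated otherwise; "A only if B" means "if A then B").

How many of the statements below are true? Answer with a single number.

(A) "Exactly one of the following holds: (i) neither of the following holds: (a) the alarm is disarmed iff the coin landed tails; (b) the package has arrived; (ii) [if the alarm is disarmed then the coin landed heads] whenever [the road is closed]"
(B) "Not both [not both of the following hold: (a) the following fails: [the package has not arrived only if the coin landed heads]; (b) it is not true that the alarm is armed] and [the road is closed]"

Let W = "the alarm is armed" (T), H = "the coin landed heads" (F), N = "the package has arrived" (F), M = "the road is closed" (T).

(A): This is ((¬W ↔ ¬H) ↓ N) ⊕ (M → (¬W → H)).

¬W = ¬T = F
¬H = ¬F = T
¬W ↔ ¬H = F ↔ T = F
(¬W ↔ ¬H) ↓ N = F ↓ F = T
¬W = ¬T = F
¬W → H = F → F = T
M → (¬W → H) = T → T = T
((¬W ↔ ¬H) ↓ N) ⊕ (M → (¬W → H)) = T ⊕ T = F
Hence (A) is false.

(B): In symbols: (¬(¬N → H) ↑ ¬W) ↑ M

¬N = ¬F = T
¬N → H = T → F = F
¬(¬N → H) = ¬F = T
¬W = ¬T = F
¬(¬N → H) ↑ ¬W = T ↑ F = T
(¬(¬N → H) ↑ ¬W) ↑ M = T ↑ T = F
Hence (B) is false.

0 of the 2 statements are true (none).

0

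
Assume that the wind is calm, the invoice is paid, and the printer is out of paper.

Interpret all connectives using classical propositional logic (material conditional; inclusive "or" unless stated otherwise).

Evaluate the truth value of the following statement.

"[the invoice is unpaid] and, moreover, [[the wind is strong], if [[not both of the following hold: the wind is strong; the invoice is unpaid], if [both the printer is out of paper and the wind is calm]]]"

Let Q = "the invoice is paid" (T), R = "the printer has paper" (F), P = "the wind is strong" (F).
Parsed as ¬Q ∧ (((¬R ∧ ¬P) → (P ↑ ¬Q)) → P)

¬Q = ¬T = F
¬R = ¬F = T
¬P = ¬F = T
¬R ∧ ¬P = T ∧ T = T
¬Q = ¬T = F
P ↑ ¬Q = F ↑ F = T
(¬R ∧ ¬P) → (P ↑ ¬Q) = T → T = T
((¬R ∧ ¬P) → (P ↑ ¬Q)) → P = T → F = F
¬Q ∧ (((¬R ∧ ¬P) → (P ↑ ¬Q)) → P) = F ∧ F = F

False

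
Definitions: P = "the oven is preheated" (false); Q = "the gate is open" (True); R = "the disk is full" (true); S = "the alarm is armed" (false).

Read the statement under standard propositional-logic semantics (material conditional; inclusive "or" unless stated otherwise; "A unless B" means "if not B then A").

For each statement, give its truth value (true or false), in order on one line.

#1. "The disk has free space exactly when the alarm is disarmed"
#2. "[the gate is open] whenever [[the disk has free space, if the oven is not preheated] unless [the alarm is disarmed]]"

#1: This is ¬R ↔ ¬S.

¬R = ¬T = F
¬S = ¬F = T
¬R ↔ ¬S = F ↔ T = F
Thus #1 is false.

#2: Parsed as ((¬P → ¬R) ∨ ¬S) → Q

¬P = ¬F = T
¬R = ¬T = F
¬P → ¬R = T → F = F
¬S = ¬F = T
(¬P → ¬R) ∨ ¬S = F ∨ T = T
((¬P → ¬R) ∨ ¬S) → Q = T → T = T
So #2 is true.

#1 False / #2 True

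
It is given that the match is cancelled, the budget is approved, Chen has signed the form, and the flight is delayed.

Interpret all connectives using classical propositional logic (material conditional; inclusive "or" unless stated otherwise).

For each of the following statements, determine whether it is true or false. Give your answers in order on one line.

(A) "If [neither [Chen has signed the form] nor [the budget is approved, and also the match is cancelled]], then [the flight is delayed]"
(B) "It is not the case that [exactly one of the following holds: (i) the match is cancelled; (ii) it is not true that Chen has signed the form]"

(A) True, (B) False

Let M = "Chen has signed the form" (True), N = "the budget is approved" (True), P = "the match is cancelled" (True), K = "the flight is delayed" (True).

(A): This is (M nor (N and P)) -> K.

N and P = True and True = True
M nor (N and P) = True nor True = False
(M nor (N and P)) -> K = False -> True = True
Thus (A) is true.

(B): This is not (P xor not M).

not M = not True = False
P xor not M = True xor False = True
not (P xor not M) = not True = False
Hence (B) is false.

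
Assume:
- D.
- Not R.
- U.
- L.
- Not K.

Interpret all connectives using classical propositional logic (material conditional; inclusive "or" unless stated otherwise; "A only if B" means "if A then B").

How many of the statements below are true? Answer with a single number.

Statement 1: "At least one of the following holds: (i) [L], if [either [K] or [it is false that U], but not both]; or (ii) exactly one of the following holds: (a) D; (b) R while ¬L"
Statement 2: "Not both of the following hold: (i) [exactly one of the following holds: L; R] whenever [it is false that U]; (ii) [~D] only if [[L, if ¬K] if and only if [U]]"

Statement 1: This is ((K ⊕ ¬U) → L) ∨ (D ⊕ (R ∧ ¬L)).

¬U = ¬T = F
K ⊕ ¬U = F ⊕ F = F
(K ⊕ ¬U) → L = F → T = T
¬L = ¬T = F
R ∧ ¬L = F ∧ F = F
D ⊕ (R ∧ ¬L) = T ⊕ F = T
((K ⊕ ¬U) → L) ∨ (D ⊕ (R ∧ ¬L)) = T ∨ T = T
Hence Statement 1 is true.

Statement 2: In symbols: (¬U → (L ⊕ R)) ↑ (¬D → ((¬K → L) ↔ U))

¬U = ¬T = F
L ⊕ R = T ⊕ F = T
¬U → (L ⊕ R) = F → T = T
¬D = ¬T = F
¬K = ¬F = T
¬K → L = T → T = T
(¬K → L) ↔ U = T ↔ T = T
¬D → ((¬K → L) ↔ U) = F → T = T
(¬U → (L ⊕ R)) ↑ (¬D → ((¬K → L) ↔ U)) = T ↑ T = F
So Statement 2 is false.

True statements: 1.

1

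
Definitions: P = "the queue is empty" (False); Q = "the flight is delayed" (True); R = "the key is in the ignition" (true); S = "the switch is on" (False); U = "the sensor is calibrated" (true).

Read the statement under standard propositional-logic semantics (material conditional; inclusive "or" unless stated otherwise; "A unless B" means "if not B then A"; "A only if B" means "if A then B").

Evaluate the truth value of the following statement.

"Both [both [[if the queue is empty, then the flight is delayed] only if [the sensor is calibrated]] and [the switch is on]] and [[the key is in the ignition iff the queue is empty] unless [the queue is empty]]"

In symbols: (((P → Q) → U) ∧ S) ∧ ((R ↔ P) ∨ P)

P → Q = F → T = T
(P → Q) → U = T → T = T
((P → Q) → U) ∧ S = T ∧ F = F
R ↔ P = T ↔ F = F
(R ↔ P) ∨ P = F ∨ F = F
(((P → Q) → U) ∧ S) ∧ ((R ↔ P) ∨ P) = F ∧ F = F

false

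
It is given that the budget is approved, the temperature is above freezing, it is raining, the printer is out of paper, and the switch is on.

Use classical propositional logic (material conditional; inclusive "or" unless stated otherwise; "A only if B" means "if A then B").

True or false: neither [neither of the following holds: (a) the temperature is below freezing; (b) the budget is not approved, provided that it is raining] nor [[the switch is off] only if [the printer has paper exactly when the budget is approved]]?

Let Q = "the temperature is below freezing" (F), R = "it is raining" (T), P = "the budget is approved" (T), U = "the switch is on" (T), S = "the printer has paper" (F).
In symbols: (Q nor (R -> ~P)) nor (~U -> (S <-> P))

~P = ~T = F
R -> ~P = T -> F = F
Q nor (R -> ~P) = F nor F = T
~U = ~T = F
S <-> P = F <-> T = F
~U -> (S <-> P) = F -> F = T
(Q nor (R -> ~P)) nor (~U -> (S <-> P)) = T nor T = F

False.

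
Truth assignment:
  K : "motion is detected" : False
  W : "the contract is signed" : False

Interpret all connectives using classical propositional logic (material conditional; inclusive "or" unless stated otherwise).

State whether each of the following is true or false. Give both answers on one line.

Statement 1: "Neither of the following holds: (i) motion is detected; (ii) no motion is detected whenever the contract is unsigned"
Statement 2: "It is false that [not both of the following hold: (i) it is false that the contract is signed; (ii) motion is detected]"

Statement 1: Parsed as K nor (~W -> ~K)

~W = ~F = T
~K = ~F = T
~W -> ~K = T -> T = T
K nor (~W -> ~K) = F nor T = F
Hence Statement 1 is false.

Statement 2: Parsed as ~(~W nand K)

~W = ~F = T
~W nand K = T nand F = T
~(~W nand K) = ~T = F
So Statement 2 is false.

Statement 1 False; Statement 2 False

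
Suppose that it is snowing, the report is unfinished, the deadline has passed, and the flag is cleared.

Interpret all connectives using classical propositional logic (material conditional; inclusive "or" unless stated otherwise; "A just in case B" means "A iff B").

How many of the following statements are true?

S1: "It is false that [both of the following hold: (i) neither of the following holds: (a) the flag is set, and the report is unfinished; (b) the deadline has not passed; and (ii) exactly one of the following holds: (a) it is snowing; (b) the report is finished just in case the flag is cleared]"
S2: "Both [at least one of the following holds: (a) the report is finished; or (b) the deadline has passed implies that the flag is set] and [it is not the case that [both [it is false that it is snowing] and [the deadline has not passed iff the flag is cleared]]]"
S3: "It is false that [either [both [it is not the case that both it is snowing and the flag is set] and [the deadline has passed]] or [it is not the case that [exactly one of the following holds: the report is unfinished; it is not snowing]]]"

0

Let S = "the flag is set" (F), Q = "the report is finished" (F), R = "the deadline has passed" (T), P = "it is snowing" (T).

S1: In symbols: ~(((S & ~Q) nor ~R) & (P xor (Q <-> ~S)))

~Q = ~F = T
S & ~Q = F & T = F
~R = ~T = F
(S & ~Q) nor ~R = F nor F = T
~S = ~F = T
Q <-> ~S = F <-> T = F
P xor (Q <-> ~S) = T xor F = T
((S & ~Q) nor ~R) & (P xor (Q <-> ~S)) = T & T = T
~(((S & ~Q) nor ~R) & (P xor (Q <-> ~S))) = ~T = F
So S1 is false.

S2: Parsed as (Q | (R -> S)) & ~(~P & (~R <-> ~S))

R -> S = T -> F = F
Q | (R -> S) = F | F = F
~P = ~T = F
~R = ~T = F
~S = ~F = T
~R <-> ~S = F <-> T = F
~P & (~R <-> ~S) = F & F = F
~(~P & (~R <-> ~S)) = ~F = T
(Q | (R -> S)) & ~(~P & (~R <-> ~S)) = F & T = F
Thus S2 is false.

S3: In symbols: ~(((P nand S) & R) | ~(~Q xor ~P))

P nand S = T nand F = T
(P nand S) & R = T & T = T
~Q = ~F = T
~P = ~T = F
~Q xor ~P = T xor F = T
~(~Q xor ~P) = ~T = F
((P nand S) & R) | ~(~Q xor ~P) = T | F = T
~(((P nand S) & R) | ~(~Q xor ~P)) = ~T = F
Hence S3 is false.

Count: 0.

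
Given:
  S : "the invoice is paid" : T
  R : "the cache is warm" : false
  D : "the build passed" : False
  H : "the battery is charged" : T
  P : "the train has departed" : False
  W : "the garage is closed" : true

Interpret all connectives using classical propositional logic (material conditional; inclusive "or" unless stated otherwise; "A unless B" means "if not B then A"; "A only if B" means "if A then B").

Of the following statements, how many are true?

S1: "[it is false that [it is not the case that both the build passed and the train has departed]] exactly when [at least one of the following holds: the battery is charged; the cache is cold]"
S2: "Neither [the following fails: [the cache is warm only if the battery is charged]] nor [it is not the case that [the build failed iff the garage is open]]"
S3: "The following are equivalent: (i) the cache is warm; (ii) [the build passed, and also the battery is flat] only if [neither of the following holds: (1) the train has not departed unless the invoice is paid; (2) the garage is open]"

0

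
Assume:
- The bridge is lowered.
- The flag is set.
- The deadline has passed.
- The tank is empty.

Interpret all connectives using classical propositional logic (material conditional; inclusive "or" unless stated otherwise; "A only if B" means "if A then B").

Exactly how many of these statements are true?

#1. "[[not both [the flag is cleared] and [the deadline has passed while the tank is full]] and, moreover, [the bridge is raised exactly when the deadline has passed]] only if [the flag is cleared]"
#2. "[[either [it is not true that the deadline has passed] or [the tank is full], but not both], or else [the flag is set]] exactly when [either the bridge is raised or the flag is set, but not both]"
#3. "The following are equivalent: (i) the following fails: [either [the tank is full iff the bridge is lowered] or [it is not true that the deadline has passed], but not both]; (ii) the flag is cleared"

2

Let Q = "the flag is set" (T), R = "the deadline has passed" (T), S = "the tank is full" (F), P = "the bridge is raised" (F).

#1: Parsed as ((¬Q ↑ (R ∧ S)) ∧ (P ↔ R)) → ¬Q

¬Q = ¬T = F
R ∧ S = T ∧ F = F
¬Q ↑ (R ∧ S) = F ↑ F = T
P ↔ R = F ↔ T = F
(¬Q ↑ (R ∧ S)) ∧ (P ↔ R) = T ∧ F = F
¬Q = ¬T = F
((¬Q ↑ (R ∧ S)) ∧ (P ↔ R)) → ¬Q = F → F = T
Hence #1 is true.

#2: Parsed as ((¬R ⊕ S) ∨ Q) ↔ (P ⊕ Q)

¬R = ¬T = F
¬R ⊕ S = F ⊕ F = F
(¬R ⊕ S) ∨ Q = F ∨ T = T
P ⊕ Q = F ⊕ T = T
((¬R ⊕ S) ∨ Q) ↔ (P ⊕ Q) = T ↔ T = T
Hence #2 is true.

#3: Formalization: ¬((S ↔ ¬P) ⊕ ¬R) ↔ ¬Q

¬P = ¬F = T
S ↔ ¬P = F ↔ T = F
¬R = ¬T = F
(S ↔ ¬P) ⊕ ¬R = F ⊕ F = F
¬((S ↔ ¬P) ⊕ ¬R) = ¬F = T
¬Q = ¬T = F
¬((S ↔ ¬P) ⊕ ¬R) ↔ ¬Q = T ↔ F = F
Thus #3 is false.

2 of the 3 statements are true (#1, #2).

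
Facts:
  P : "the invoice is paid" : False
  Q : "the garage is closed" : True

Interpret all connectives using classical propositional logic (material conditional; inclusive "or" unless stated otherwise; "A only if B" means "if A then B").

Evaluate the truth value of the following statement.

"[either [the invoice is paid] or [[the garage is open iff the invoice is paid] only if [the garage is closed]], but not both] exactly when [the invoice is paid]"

Parsed as (P xor ((~Q <-> P) -> Q)) <-> P

~Q = ~T = F
~Q <-> P = F <-> F = T
(~Q <-> P) -> Q = T -> T = T
P xor ((~Q <-> P) -> Q) = F xor T = T
(P xor ((~Q <-> P) -> Q)) <-> P = T <-> F = F

False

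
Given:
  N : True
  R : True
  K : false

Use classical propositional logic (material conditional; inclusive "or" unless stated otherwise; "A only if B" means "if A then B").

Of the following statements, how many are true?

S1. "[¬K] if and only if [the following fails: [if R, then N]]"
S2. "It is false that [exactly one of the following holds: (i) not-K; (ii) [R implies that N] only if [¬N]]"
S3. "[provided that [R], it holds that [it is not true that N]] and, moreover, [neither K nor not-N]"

S1: This is ~K <-> ~(R -> N).

~K = ~F = T
R -> N = T -> T = T
~(R -> N) = ~T = F
~K <-> ~(R -> N) = T <-> F = F
Thus S1 is false.

S2: This is ~(~K xor ((R -> N) -> ~N)).

~K = ~F = T
R -> N = T -> T = T
~N = ~T = F
(R -> N) -> ~N = T -> F = F
~K xor ((R -> N) -> ~N) = T xor F = T
~(~K xor ((R -> N) -> ~N)) = ~T = F
So S2 is false.

S3: In symbols: (R -> ~N) & (K nor ~N)

~N = ~T = F
R -> ~N = T -> F = F
~N = ~T = F
K nor ~N = F nor F = T
(R -> ~N) & (K nor ~N) = F & T = F
Hence S3 is false.

True statements: 0 (none).

0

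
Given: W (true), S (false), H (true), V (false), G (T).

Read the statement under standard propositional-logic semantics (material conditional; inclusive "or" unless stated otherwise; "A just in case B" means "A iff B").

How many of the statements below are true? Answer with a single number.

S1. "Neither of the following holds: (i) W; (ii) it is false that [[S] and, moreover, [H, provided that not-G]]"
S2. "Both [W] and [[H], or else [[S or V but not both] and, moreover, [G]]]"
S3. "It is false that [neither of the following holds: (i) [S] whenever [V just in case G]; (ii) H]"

S1: Parsed as W nor ~(S & (~G -> H))

~G = ~T = F
~G -> H = F -> T = T
S & (~G -> H) = F & T = F
~(S & (~G -> H)) = ~F = T
W nor ~(S & (~G -> H)) = T nor T = F
So S1 is false.

S2: Formalization: W & (H | ((S xor V) & G))

S xor V = F xor F = F
(S xor V) & G = F & T = F
H | ((S xor V) & G) = T | F = T
W & (H | ((S xor V) & G)) = T & T = T
So S2 is true.

S3: This is ~(((V <-> G) -> S) nor H).

V <-> G = F <-> T = F
(V <-> G) -> S = F -> F = T
((V <-> G) -> S) nor H = T nor T = F
~(((V <-> G) -> S) nor H) = ~F = T
Hence S3 is true.

Count: 2.

2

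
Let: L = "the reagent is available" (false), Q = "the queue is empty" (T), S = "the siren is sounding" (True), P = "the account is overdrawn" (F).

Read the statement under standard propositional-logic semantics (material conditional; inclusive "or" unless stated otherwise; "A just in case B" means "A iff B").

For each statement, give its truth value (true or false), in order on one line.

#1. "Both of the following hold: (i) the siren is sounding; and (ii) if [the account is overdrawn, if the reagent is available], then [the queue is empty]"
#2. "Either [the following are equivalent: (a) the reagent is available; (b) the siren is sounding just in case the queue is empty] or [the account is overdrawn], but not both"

#1: This is S and ((L -> P) -> Q).

L -> P = False -> False = True
(L -> P) -> Q = True -> True = True
S and ((L -> P) -> Q) = True and True = True
Hence #1 is true.

#2: Formalization: (L iff (S iff Q)) xor P

S iff Q = True iff True = True
L iff (S iff Q) = False iff True = False
(L iff (S iff Q)) xor P = False xor False = False
Hence #2 is false.

#1 True, #2 False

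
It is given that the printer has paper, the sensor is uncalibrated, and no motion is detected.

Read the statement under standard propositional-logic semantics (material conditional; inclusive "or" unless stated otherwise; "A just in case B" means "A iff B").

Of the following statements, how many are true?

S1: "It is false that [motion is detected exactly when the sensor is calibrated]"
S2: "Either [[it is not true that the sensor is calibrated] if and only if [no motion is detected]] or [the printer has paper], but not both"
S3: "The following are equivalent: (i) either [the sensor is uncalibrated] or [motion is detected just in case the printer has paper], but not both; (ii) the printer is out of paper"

Let R = "motion is detected" (False), Q = "the sensor is calibrated" (False), P = "the printer has paper" (True).

S1: Parsed as not (R iff Q)

R iff Q = False iff False = True
not (R iff Q) = not True = False
Hence S1 is false.

S2: In symbols: (not Q iff not R) xor P

not Q = not False = True
not R = not False = True
not Q iff not R = True iff True = True
(not Q iff not R) xor P = True xor True = False
Hence S2 is false.

S3: Parsed as (not Q xor (R iff P)) iff not P

not Q = not False = True
R iff P = False iff True = False
not Q xor (R iff P) = True xor False = True
not P = not True = False
(not Q xor (R iff P)) iff not P = True iff False = False
Hence S3 is false.

Count: 0.

0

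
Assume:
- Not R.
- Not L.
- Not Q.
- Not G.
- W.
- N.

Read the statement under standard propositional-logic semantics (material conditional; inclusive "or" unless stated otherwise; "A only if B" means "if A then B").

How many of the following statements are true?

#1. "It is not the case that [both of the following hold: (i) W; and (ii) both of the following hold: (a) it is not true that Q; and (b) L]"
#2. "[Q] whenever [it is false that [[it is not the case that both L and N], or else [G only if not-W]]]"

#1: In symbols: ~(W & (~Q & L))

~Q = ~F = T
~Q & L = T & F = F
W & (~Q & L) = T & F = F
~(W & (~Q & L)) = ~F = T
So #1 is true.

#2: This is ~((L nand N) | (G -> ~W)) -> Q.

L nand N = F nand T = T
~W = ~T = F
G -> ~W = F -> F = T
(L nand N) | (G -> ~W) = T | T = T
~((L nand N) | (G -> ~W)) = ~T = F
~((L nand N) | (G -> ~W)) -> Q = F -> F = T
So #2 is true.

True statements: 2 (#1, #2).

2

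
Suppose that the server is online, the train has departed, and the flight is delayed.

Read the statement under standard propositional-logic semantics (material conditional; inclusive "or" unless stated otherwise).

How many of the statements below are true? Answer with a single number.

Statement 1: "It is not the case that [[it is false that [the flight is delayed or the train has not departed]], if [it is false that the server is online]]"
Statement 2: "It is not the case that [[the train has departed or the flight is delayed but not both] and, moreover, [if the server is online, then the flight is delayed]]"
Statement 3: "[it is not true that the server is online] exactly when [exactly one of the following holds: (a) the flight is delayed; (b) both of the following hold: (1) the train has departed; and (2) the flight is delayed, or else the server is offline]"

Let P = "the server is online" (T), R = "the flight is delayed" (T), Q = "the train has departed" (T).

Statement 1: Parsed as ~(~P -> ~(R | ~Q))

~P = ~T = F
~Q = ~T = F
R | ~Q = T | F = T
~(R | ~Q) = ~T = F
~P -> ~(R | ~Q) = F -> F = T
~(~P -> ~(R | ~Q)) = ~T = F
Hence Statement 1 is false.

Statement 2: This is ~((Q xor R) & (P -> R)).

Q xor R = T xor T = F
P -> R = T -> T = T
(Q xor R) & (P -> R) = F & T = F
~((Q xor R) & (P -> R)) = ~F = T
Hence Statement 2 is true.

Statement 3: In symbols: ~P <-> (R xor (Q & (R | ~P)))

~P = ~T = F
~P = ~T = F
R | ~P = T | F = T
Q & (R | ~P) = T & T = T
R xor (Q & (R | ~P)) = T xor T = F
~P <-> (R xor (Q & (R | ~P))) = F <-> F = T
So Statement 3 is true.

2 of the 3 statements are true.

2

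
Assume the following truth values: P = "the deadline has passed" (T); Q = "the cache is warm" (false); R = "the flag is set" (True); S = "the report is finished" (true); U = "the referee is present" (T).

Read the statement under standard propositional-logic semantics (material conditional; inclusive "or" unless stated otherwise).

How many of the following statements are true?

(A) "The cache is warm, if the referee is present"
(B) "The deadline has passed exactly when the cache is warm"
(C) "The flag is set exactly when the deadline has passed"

(A): In symbols: U → Q

U → Q = T → F = F
Hence (A) is false.

(B): Formalization: P ↔ Q

P ↔ Q = T ↔ F = F
Hence (B) is false.

(C): This is R ↔ P.

R ↔ P = T ↔ T = T
Thus (C) is true.

1 of the 3 statements is true.

1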